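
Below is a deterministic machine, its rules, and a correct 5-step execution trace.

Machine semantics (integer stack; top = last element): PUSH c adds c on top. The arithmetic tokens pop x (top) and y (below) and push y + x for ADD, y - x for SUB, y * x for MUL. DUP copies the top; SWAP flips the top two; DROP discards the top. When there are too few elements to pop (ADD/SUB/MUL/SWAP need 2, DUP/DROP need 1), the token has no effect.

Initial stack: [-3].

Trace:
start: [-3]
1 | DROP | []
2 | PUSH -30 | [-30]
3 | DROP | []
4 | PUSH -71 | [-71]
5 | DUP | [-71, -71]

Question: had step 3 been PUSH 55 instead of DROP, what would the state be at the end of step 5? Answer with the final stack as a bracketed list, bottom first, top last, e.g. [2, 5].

[-30, 55, -71, -71]

(re-executing from step 3 with the substitution; state before step 3: [-30])
3 | PUSH 55 | [-30, 55]
4 | PUSH -71 | [-30, 55, -71]
5 | DUP | [-30, 55, -71, -71]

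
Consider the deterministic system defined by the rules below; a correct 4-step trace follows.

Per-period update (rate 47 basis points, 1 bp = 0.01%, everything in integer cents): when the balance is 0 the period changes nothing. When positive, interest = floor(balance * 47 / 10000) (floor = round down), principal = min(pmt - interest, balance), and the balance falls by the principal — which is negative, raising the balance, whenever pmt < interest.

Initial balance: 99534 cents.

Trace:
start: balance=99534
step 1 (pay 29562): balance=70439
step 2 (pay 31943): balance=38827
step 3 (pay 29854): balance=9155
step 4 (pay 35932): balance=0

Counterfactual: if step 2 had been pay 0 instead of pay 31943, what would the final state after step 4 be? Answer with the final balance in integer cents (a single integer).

5509

(re-executing from step 2 with the substitution; state before step 2: balance=70439)
step 2 (pay 0): balance=70770
step 3 (pay 29854): balance=41248
step 4 (pay 35932): balance=5509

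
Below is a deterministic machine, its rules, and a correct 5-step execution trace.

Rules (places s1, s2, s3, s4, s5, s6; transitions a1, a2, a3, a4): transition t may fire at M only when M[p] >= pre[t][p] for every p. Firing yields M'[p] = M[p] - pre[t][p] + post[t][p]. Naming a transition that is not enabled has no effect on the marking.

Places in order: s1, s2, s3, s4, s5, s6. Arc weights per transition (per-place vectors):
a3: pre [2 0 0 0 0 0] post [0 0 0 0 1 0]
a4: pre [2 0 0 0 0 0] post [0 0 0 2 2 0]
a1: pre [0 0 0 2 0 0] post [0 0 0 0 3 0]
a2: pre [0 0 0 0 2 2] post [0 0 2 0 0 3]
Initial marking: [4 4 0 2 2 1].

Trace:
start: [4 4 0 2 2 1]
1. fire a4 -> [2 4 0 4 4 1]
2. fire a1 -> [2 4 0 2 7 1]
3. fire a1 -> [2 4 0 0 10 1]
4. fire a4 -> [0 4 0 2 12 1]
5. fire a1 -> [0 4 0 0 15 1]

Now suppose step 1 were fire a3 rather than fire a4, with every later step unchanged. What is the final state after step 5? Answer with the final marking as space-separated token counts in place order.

0 4 0 0 11 1

(re-executing from step 1 with the substitution; state before step 1: [4 4 0 2 2 1])
1. fire a3 -> [2 4 0 2 3 1]
2. fire a1 -> [2 4 0 0 6 1]
3. fire a1 -> [2 4 0 0 6 1]
4. fire a4 -> [0 4 0 2 8 1]
5. fire a1 -> [0 4 0 0 11 1]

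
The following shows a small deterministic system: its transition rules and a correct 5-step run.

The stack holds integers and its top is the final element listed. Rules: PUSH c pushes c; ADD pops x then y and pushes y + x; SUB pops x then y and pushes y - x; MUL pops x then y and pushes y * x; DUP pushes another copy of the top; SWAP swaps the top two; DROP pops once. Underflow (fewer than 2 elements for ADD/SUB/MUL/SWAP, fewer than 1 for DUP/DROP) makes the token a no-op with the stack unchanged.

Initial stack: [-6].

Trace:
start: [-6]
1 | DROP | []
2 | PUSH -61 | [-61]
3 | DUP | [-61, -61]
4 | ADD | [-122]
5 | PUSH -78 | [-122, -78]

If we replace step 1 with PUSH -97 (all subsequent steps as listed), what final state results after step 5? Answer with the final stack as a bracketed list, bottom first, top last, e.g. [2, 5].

[-6, -97, -122, -78]

(re-executing from step 1 with the substitution; state before step 1: [-6])
1 | PUSH -97 | [-6, -97]
2 | PUSH -61 | [-6, -97, -61]
3 | DUP | [-6, -97, -61, -61]
4 | ADD | [-6, -97, -122]
5 | PUSH -78 | [-6, -97, -122, -78]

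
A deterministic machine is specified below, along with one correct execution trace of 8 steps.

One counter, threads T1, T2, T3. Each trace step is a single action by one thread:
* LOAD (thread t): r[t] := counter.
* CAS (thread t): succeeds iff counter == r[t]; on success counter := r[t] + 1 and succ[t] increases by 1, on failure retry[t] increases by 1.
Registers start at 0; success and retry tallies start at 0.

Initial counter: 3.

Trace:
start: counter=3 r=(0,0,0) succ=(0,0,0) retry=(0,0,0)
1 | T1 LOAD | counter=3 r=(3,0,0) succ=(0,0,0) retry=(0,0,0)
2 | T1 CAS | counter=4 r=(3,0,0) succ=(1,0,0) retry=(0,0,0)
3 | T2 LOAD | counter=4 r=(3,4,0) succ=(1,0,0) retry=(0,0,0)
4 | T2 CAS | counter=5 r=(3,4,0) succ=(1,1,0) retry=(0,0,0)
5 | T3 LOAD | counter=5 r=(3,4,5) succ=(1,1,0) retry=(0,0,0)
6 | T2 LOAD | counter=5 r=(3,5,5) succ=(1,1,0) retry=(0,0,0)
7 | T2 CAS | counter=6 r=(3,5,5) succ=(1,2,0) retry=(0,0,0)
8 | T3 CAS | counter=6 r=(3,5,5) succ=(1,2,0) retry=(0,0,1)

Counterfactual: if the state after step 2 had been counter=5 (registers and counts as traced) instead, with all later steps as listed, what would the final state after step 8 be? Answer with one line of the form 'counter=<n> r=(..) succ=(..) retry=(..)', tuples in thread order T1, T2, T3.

state after step 2 := counter=5 r=(3,0,0) succ=(1,0,0) retry=(0,0,0)
3 | T2 LOAD | counter=5 r=(3,5,0) succ=(1,0,0) retry=(0,0,0)
4 | T2 CAS | counter=6 r=(3,5,0) succ=(1,1,0) retry=(0,0,0)
5 | T3 LOAD | counter=6 r=(3,5,6) succ=(1,1,0) retry=(0,0,0)
6 | T2 LOAD | counter=6 r=(3,6,6) succ=(1,1,0) retry=(0,0,0)
7 | T2 CAS | counter=7 r=(3,6,6) succ=(1,2,0) retry=(0,0,0)
8 | T3 CAS | counter=7 r=(3,6,6) succ=(1,2,0) retry=(0,0,1)

counter=7 r=(3,6,6) succ=(1,2,0) retry=(0,0,1)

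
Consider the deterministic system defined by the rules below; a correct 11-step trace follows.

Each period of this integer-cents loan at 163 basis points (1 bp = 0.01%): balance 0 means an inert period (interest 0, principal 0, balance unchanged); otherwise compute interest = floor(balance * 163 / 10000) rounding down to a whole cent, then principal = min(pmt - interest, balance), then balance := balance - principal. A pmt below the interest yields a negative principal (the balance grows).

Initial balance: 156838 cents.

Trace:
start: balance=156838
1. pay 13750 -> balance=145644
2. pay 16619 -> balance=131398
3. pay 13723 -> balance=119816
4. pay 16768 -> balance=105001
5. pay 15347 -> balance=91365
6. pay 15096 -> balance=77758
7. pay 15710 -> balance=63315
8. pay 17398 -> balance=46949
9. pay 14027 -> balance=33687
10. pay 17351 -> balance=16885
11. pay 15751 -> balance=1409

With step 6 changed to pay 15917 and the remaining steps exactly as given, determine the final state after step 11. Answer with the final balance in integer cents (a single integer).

(re-executing from step 6 with the substitution; state before step 6: balance=91365)
6. pay 15917 -> balance=76937
7. pay 15710 -> balance=62481
8. pay 17398 -> balance=46101
9. pay 14027 -> balance=32825
10. pay 17351 -> balance=16009
11. pay 15751 -> balance=518

518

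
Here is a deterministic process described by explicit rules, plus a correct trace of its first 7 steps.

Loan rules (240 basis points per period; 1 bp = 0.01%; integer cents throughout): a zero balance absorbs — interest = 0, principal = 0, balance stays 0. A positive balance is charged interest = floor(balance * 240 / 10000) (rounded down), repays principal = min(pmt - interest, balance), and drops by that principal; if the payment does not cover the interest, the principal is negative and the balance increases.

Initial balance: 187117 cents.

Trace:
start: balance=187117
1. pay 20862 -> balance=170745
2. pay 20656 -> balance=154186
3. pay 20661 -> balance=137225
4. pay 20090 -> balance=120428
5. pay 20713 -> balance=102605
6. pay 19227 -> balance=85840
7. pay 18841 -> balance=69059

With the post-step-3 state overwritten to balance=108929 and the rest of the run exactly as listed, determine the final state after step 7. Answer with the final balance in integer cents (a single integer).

state after step 3 := balance=108929
4. pay 20090 -> balance=91453
5. pay 20713 -> balance=72934
6. pay 19227 -> balance=55457
7. pay 18841 -> balance=37946

37946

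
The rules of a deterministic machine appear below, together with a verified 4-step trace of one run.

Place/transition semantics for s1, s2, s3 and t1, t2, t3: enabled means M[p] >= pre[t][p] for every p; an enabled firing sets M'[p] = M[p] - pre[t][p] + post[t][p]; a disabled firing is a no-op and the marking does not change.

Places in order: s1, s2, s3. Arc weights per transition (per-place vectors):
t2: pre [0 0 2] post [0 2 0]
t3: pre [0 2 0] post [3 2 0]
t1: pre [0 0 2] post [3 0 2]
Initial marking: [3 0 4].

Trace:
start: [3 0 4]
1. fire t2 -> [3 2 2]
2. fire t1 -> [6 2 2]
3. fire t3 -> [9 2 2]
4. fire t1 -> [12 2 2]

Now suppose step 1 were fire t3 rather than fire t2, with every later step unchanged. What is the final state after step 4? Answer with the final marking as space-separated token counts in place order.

9 0 4

(re-executing from step 1 with the substitution; state before step 1: [3 0 4])
1. fire t3 -> [3 0 4]
2. fire t1 -> [6 0 4]
3. fire t3 -> [6 0 4]
4. fire t1 -> [9 0 4]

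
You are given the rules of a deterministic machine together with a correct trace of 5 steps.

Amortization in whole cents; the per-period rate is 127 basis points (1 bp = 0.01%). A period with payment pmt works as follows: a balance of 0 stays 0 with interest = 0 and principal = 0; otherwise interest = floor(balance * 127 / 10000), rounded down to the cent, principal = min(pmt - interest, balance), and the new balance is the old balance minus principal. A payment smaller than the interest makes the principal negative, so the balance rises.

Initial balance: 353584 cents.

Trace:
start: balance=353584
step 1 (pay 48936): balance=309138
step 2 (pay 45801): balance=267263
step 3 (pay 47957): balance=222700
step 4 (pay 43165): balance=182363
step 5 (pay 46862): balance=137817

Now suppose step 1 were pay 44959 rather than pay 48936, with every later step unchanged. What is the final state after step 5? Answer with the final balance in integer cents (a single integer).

141999

(re-executing from step 1 with the substitution; state before step 1: balance=353584)
step 1 (pay 44959): balance=313115
step 2 (pay 45801): balance=271290
step 3 (pay 47957): balance=226778
step 4 (pay 43165): balance=186493
step 5 (pay 46862): balance=141999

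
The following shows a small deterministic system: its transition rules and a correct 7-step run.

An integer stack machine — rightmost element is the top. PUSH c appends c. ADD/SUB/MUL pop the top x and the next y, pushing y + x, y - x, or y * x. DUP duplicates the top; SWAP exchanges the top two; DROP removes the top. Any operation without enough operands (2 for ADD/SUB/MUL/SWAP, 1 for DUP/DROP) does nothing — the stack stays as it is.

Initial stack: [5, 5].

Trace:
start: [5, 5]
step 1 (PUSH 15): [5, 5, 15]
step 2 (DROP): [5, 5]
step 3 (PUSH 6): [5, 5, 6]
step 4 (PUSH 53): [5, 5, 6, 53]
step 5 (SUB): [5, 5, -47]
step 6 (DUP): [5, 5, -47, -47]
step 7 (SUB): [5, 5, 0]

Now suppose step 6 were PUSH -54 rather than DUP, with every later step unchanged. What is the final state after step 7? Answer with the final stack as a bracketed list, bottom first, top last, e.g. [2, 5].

(re-executing from step 6 with the substitution; state before step 6: [5, 5, -47])
step 6 (PUSH -54): [5, 5, -47, -54]
step 7 (SUB): [5, 5, 7]

[5, 5, 7]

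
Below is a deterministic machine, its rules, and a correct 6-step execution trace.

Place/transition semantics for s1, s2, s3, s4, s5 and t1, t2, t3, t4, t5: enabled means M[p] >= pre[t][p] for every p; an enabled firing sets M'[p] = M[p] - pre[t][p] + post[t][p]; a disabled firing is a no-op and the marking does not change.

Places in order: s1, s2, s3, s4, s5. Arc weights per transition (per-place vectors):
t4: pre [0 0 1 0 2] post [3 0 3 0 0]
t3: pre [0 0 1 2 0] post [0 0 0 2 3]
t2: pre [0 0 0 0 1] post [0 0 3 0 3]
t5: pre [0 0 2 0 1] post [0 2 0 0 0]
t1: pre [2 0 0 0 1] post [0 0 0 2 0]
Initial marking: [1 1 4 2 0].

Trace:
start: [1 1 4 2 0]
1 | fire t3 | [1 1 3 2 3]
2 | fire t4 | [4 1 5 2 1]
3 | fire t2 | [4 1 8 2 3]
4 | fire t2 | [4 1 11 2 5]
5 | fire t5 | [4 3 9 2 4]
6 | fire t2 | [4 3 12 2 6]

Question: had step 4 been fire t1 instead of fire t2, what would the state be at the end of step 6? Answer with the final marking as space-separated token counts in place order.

2 3 9 4 3

(re-executing from step 4 with the substitution; state before step 4: [4 1 8 2 3])
4 | fire t1 | [2 1 8 4 2]
5 | fire t5 | [2 3 6 4 1]
6 | fire t2 | [2 3 9 4 3]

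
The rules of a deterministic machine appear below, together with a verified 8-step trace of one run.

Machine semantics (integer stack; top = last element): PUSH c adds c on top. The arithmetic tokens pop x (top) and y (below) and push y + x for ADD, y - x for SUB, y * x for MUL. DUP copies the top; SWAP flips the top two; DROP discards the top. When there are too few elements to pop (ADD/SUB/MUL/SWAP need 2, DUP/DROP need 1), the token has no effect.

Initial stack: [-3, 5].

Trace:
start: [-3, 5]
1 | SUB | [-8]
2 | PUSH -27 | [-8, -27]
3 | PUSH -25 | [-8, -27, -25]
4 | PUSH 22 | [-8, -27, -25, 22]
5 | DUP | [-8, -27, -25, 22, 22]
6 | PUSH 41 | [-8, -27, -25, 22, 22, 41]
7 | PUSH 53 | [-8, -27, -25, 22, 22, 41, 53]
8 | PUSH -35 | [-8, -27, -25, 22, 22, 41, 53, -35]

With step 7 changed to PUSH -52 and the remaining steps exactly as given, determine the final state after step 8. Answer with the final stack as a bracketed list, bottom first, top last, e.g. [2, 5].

[-8, -27, -25, 22, 22, 41, -52, -35]

(re-executing from step 7 with the substitution; state before step 7: [-8, -27, -25, 22, 22, 41])
7 | PUSH -52 | [-8, -27, -25, 22, 22, 41, -52]
8 | PUSH -35 | [-8, -27, -25, 22, 22, 41, -52, -35]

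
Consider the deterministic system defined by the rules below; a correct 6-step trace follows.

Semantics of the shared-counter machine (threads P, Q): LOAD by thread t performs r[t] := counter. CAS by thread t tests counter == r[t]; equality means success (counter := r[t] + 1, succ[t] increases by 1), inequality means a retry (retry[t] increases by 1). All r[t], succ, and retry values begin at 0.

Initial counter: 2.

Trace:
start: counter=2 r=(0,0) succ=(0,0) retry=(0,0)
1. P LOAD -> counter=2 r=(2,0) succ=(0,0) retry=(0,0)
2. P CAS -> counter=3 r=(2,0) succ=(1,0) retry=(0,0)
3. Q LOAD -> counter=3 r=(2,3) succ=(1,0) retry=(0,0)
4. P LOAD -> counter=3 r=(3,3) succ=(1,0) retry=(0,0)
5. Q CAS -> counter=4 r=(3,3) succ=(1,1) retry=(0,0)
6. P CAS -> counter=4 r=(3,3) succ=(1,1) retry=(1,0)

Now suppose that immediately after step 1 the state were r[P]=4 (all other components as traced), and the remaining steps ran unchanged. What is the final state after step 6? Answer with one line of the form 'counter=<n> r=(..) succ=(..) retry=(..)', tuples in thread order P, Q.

state after step 1 := counter=2 r=(4,0) succ=(0,0) retry=(0,0)
2. P CAS -> counter=2 r=(4,0) succ=(0,0) retry=(1,0)
3. Q LOAD -> counter=2 r=(4,2) succ=(0,0) retry=(1,0)
4. P LOAD -> counter=2 r=(2,2) succ=(0,0) retry=(1,0)
5. Q CAS -> counter=3 r=(2,2) succ=(0,1) retry=(1,0)
6. P CAS -> counter=3 r=(2,2) succ=(0,1) retry=(2,0)

counter=3 r=(2,2) succ=(0,1) retry=(2,0)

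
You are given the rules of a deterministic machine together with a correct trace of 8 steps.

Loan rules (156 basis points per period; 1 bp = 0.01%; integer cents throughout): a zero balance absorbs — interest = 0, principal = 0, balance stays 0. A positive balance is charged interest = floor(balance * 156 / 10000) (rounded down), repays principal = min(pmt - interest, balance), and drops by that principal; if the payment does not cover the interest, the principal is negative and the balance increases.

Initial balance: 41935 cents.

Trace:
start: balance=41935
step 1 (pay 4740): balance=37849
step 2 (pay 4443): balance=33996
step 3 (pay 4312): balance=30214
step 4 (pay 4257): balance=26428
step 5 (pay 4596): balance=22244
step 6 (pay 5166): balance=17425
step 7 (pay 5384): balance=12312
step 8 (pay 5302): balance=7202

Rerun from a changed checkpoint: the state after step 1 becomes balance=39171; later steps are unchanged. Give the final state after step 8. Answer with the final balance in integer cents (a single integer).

state after step 1 := balance=39171
step 2 (pay 4443): balance=35339
step 3 (pay 4312): balance=31578
step 4 (pay 4257): balance=27813
step 5 (pay 4596): balance=23650
step 6 (pay 5166): balance=18852
step 7 (pay 5384): balance=13762
step 8 (pay 5302): balance=8674

8674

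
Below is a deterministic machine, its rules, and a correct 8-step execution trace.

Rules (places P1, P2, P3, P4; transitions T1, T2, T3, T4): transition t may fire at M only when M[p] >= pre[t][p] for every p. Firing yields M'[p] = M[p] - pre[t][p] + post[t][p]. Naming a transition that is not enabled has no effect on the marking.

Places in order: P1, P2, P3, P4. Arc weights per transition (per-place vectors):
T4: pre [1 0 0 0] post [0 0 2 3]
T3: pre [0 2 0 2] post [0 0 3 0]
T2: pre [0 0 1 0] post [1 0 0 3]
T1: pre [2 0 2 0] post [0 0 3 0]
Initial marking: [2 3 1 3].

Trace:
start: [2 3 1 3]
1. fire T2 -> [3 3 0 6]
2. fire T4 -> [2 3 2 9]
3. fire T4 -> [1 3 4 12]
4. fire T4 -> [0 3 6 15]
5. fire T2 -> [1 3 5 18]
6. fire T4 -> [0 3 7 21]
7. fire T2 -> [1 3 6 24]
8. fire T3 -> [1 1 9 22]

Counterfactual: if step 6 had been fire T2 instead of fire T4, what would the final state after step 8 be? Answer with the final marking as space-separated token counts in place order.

(re-executing from step 6 with the substitution; state before step 6: [1 3 5 18])
6. fire T2 -> [2 3 4 21]
7. fire T2 -> [3 3 3 24]
8. fire T3 -> [3 1 6 22]

3 1 6 22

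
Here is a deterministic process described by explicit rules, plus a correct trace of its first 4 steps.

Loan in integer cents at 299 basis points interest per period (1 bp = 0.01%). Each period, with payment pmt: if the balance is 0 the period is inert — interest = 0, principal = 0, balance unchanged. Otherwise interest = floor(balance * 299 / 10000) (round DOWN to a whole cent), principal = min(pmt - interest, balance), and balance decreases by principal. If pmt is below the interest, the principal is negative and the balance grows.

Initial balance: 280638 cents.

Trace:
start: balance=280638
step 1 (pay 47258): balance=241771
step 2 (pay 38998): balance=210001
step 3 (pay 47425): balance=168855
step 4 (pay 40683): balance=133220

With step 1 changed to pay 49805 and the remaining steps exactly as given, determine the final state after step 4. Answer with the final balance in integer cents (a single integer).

130437

(re-executing from step 1 with the substitution; state before step 1: balance=280638)
step 1 (pay 49805): balance=239224
step 2 (pay 38998): balance=207378
step 3 (pay 47425): balance=166153
step 4 (pay 40683): balance=130437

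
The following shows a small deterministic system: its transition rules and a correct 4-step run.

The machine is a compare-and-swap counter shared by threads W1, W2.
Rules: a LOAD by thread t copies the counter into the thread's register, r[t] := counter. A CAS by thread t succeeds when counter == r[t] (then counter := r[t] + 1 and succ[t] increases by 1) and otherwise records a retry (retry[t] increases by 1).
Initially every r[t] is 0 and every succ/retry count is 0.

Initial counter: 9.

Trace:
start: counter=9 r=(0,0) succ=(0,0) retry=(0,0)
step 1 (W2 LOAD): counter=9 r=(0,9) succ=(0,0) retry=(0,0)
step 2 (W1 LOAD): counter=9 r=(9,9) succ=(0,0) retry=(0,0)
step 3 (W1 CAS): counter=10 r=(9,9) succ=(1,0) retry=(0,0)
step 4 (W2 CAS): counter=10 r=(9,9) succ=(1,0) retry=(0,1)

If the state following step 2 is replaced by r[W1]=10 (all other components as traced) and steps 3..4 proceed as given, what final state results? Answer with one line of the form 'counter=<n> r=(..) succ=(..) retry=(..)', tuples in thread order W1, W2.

counter=10 r=(10,9) succ=(0,1) retry=(1,0)

state after step 2 := counter=9 r=(10,9) succ=(0,0) retry=(0,0)
step 3 (W1 CAS): counter=9 r=(10,9) succ=(0,0) retry=(1,0)
step 4 (W2 CAS): counter=10 r=(10,9) succ=(0,1) retry=(1,0)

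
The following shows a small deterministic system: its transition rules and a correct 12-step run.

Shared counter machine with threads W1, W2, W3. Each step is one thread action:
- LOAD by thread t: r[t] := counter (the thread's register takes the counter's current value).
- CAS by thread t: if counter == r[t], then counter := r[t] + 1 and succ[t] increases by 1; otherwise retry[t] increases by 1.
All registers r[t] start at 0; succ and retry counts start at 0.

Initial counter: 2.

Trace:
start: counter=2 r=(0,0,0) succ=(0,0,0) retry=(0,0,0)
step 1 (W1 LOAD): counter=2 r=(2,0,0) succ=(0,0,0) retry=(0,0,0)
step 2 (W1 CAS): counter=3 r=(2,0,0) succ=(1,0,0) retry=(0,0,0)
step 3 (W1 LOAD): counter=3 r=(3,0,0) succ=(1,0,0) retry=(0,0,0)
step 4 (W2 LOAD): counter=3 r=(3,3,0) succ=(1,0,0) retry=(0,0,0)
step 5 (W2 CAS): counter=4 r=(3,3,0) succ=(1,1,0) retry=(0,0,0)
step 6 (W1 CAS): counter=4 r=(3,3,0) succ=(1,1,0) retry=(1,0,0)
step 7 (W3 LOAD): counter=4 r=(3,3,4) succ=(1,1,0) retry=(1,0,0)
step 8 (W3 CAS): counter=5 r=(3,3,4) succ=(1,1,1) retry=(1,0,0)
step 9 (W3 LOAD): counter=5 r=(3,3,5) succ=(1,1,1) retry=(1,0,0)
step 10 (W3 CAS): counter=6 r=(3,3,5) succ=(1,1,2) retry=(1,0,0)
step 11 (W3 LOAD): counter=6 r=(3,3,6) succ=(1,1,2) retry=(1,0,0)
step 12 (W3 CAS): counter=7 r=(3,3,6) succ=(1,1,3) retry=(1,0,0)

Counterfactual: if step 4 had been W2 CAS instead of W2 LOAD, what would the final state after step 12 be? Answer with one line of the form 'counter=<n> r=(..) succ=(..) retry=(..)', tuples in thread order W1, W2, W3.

counter=7 r=(3,0,6) succ=(2,0,3) retry=(0,2,0)

(re-executing from step 4 with the substitution; state before step 4: counter=3 r=(3,0,0) succ=(1,0,0) retry=(0,0,0))
step 4 (W2 CAS): counter=3 r=(3,0,0) succ=(1,0,0) retry=(0,1,0)
step 5 (W2 CAS): counter=3 r=(3,0,0) succ=(1,0,0) retry=(0,2,0)
step 6 (W1 CAS): counter=4 r=(3,0,0) succ=(2,0,0) retry=(0,2,0)
step 7 (W3 LOAD): counter=4 r=(3,0,4) succ=(2,0,0) retry=(0,2,0)
step 8 (W3 CAS): counter=5 r=(3,0,4) succ=(2,0,1) retry=(0,2,0)
step 9 (W3 LOAD): counter=5 r=(3,0,5) succ=(2,0,1) retry=(0,2,0)
step 10 (W3 CAS): counter=6 r=(3,0,5) succ=(2,0,2) retry=(0,2,0)
step 11 (W3 LOAD): counter=6 r=(3,0,6) succ=(2,0,2) retry=(0,2,0)
step 12 (W3 CAS): counter=7 r=(3,0,6) succ=(2,0,3) retry=(0,2,0)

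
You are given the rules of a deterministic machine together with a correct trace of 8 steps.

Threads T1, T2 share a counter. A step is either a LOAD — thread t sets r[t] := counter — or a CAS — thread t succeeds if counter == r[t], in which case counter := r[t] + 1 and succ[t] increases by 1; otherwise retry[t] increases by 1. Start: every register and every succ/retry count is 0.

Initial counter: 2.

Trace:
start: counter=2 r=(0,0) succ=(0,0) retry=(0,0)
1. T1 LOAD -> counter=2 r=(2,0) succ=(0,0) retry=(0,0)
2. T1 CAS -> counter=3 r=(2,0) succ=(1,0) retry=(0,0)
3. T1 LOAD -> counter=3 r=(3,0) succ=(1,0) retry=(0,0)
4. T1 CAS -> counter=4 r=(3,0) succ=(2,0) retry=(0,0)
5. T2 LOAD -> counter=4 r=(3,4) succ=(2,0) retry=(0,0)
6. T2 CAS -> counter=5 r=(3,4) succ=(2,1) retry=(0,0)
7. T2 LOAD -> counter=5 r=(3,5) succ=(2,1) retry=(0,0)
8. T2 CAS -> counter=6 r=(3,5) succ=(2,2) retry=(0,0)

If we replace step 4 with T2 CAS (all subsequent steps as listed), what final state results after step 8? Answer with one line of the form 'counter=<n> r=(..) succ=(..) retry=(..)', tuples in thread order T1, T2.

(re-executing from step 4 with the substitution; state before step 4: counter=3 r=(3,0) succ=(1,0) retry=(0,0))
4. T2 CAS -> counter=3 r=(3,0) succ=(1,0) retry=(0,1)
5. T2 LOAD -> counter=3 r=(3,3) succ=(1,0) retry=(0,1)
6. T2 CAS -> counter=4 r=(3,3) succ=(1,1) retry=(0,1)
7. T2 LOAD -> counter=4 r=(3,4) succ=(1,1) retry=(0,1)
8. T2 CAS -> counter=5 r=(3,4) succ=(1,2) retry=(0,1)

counter=5 r=(3,4) succ=(1,2) retry=(0,1)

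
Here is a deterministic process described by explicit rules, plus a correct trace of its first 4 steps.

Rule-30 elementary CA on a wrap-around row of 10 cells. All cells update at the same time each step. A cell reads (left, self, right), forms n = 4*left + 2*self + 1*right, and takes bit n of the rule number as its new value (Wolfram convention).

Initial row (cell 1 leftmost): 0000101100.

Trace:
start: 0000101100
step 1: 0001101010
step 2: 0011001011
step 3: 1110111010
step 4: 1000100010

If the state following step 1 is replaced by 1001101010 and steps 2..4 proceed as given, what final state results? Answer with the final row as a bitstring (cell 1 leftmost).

state after step 1 := 1001101010
step 2: 1111001010
step 3: 1000111010
step 4: 1101100010

1101100010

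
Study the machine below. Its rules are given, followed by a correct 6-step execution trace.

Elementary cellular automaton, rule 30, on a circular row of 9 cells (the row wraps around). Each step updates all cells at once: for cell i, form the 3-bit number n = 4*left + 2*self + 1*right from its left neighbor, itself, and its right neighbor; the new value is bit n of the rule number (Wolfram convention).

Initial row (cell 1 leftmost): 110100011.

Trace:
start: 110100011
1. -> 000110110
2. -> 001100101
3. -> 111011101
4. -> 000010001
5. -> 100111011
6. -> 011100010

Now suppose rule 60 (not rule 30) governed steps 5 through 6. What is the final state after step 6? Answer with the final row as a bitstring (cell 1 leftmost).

010010101

(re-executing steps 5..6 under rule 60; state before step 5: 000010001)
5. -> 100011001
6. -> 010010101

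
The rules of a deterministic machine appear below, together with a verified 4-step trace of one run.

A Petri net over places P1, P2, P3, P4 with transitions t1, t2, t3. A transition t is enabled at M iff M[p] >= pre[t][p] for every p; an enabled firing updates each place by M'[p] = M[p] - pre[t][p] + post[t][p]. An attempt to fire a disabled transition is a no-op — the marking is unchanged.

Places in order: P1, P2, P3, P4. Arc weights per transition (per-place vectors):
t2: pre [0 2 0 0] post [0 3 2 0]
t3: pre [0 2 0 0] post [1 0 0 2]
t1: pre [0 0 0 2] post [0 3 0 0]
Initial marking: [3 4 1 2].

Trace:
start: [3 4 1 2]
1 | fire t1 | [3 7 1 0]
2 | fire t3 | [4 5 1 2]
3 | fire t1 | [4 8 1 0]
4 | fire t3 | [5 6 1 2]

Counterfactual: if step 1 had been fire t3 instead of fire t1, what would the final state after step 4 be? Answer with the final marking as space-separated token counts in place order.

6 1 1 6

(re-executing from step 1 with the substitution; state before step 1: [3 4 1 2])
1 | fire t3 | [4 2 1 4]
2 | fire t3 | [5 0 1 6]
3 | fire t1 | [5 3 1 4]
4 | fire t3 | [6 1 1 6]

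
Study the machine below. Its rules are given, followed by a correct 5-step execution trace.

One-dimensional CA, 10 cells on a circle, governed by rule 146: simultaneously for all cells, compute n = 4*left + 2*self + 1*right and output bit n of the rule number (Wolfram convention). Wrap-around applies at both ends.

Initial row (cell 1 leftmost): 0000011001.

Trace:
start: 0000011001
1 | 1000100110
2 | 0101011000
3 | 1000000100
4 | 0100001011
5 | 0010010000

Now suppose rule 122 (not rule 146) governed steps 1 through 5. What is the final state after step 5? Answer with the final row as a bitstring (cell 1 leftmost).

1011110111

(re-executing steps 1..5 under rule 122; state before step 1: 0000011001)
1 | 1000111110
2 | 0101100011
3 | 1011110111
4 | 1110011100
5 | 1011110111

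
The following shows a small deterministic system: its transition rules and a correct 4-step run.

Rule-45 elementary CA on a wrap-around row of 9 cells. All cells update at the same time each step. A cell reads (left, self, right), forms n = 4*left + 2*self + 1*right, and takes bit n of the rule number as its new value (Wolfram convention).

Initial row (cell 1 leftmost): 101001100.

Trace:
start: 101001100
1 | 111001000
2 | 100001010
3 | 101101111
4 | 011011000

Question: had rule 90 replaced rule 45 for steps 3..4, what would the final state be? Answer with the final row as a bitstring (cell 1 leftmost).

(re-executing steps 3..4 under rule 90; state before step 3: 100001010)
3 | 010010000
4 | 101101000

101101000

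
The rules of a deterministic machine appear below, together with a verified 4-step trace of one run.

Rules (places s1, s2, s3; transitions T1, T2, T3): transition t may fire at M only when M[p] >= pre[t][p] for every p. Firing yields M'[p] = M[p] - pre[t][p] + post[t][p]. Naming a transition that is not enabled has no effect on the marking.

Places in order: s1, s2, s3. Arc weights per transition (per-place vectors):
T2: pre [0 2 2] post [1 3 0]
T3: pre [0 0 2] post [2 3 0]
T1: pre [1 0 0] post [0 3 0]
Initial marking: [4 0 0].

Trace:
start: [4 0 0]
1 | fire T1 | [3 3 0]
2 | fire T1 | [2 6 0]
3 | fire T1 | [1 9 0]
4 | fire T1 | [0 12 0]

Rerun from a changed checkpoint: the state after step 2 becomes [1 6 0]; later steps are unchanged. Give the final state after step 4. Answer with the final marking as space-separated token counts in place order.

state after step 2 := [1 6 0]
3 | fire T1 | [0 9 0]
4 | fire T1 | [0 9 0]

0 9 0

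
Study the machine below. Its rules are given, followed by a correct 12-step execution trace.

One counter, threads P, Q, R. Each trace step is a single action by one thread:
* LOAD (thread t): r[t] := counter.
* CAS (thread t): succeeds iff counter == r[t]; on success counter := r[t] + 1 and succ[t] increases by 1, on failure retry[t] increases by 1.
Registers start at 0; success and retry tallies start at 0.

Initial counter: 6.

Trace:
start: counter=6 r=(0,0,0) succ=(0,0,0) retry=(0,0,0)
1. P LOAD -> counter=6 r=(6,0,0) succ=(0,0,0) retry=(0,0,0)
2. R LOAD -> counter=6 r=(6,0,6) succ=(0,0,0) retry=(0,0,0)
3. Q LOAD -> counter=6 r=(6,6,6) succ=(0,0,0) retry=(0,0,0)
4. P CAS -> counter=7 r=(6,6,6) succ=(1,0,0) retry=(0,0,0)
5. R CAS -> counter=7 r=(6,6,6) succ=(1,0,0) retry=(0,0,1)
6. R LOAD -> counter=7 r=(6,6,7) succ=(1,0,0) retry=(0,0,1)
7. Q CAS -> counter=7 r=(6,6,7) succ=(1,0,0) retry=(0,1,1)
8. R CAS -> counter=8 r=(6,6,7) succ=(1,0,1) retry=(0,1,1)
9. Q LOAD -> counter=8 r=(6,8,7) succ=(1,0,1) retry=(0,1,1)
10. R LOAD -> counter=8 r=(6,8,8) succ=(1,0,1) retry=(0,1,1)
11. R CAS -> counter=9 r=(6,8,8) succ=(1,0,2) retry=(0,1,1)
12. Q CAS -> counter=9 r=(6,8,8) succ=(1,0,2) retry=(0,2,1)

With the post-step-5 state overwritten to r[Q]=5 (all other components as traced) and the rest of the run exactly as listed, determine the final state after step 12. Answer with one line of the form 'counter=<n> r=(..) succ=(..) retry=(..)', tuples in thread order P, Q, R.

state after step 5 := counter=7 r=(6,5,6) succ=(1,0,0) retry=(0,0,1)
6. R LOAD -> counter=7 r=(6,5,7) succ=(1,0,0) retry=(0,0,1)
7. Q CAS -> counter=7 r=(6,5,7) succ=(1,0,0) retry=(0,1,1)
8. R CAS -> counter=8 r=(6,5,7) succ=(1,0,1) retry=(0,1,1)
9. Q LOAD -> counter=8 r=(6,8,7) succ=(1,0,1) retry=(0,1,1)
10. R LOAD -> counter=8 r=(6,8,8) succ=(1,0,1) retry=(0,1,1)
11. R CAS -> counter=9 r=(6,8,8) succ=(1,0,2) retry=(0,1,1)
12. Q CAS -> counter=9 r=(6,8,8) succ=(1,0,2) retry=(0,2,1)

counter=9 r=(6,8,8) succ=(1,0,2) retry=(0,2,1)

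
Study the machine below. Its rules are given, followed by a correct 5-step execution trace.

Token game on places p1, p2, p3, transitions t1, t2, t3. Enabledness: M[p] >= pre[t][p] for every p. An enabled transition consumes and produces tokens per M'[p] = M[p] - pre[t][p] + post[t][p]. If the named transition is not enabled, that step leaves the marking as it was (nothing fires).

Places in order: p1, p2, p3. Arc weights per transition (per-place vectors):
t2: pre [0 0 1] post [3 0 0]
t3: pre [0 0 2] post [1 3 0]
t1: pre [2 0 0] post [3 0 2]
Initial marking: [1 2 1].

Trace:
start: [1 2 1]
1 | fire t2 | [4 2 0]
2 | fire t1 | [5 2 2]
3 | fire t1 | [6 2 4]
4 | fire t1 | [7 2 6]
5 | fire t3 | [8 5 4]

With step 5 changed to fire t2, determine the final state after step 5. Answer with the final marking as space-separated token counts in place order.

10 2 5

(re-executing from step 5 with the substitution; state before step 5: [7 2 6])
5 | fire t2 | [10 2 5]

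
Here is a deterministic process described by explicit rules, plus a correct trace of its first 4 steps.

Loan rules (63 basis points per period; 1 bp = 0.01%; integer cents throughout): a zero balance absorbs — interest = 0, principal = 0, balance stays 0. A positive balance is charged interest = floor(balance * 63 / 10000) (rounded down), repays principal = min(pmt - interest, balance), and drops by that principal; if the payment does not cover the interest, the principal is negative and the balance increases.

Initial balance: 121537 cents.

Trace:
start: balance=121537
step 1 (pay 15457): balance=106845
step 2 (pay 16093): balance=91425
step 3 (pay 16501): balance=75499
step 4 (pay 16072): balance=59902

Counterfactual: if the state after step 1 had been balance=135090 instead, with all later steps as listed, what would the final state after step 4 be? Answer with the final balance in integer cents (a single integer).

88685

state after step 1 := balance=135090
step 2 (pay 16093): balance=119848
step 3 (pay 16501): balance=104102
step 4 (pay 16072): balance=88685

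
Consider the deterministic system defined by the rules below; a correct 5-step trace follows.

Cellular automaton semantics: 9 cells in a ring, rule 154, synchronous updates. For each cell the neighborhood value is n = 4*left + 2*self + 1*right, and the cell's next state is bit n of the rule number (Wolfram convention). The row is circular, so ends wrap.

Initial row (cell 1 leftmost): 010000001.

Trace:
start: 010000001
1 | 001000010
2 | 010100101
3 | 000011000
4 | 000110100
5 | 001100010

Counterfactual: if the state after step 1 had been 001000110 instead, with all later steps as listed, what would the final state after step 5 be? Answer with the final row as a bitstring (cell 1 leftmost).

state after step 1 := 001000110
2 | 010101101
3 | 000001000
4 | 000010100
5 | 000100010

000100010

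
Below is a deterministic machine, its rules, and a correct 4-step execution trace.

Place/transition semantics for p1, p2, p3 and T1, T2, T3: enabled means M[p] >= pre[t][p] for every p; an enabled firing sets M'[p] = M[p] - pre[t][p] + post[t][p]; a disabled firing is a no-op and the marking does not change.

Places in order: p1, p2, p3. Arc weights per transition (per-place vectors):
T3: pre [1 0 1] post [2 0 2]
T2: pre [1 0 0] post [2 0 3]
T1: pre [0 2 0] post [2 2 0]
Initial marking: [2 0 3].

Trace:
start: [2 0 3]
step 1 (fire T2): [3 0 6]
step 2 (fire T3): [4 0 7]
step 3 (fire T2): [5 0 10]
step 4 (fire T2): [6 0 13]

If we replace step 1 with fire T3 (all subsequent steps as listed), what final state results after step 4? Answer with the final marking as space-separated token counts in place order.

(re-executing from step 1 with the substitution; state before step 1: [2 0 3])
step 1 (fire T3): [3 0 4]
step 2 (fire T3): [4 0 5]
step 3 (fire T2): [5 0 8]
step 4 (fire T2): [6 0 11]

6 0 11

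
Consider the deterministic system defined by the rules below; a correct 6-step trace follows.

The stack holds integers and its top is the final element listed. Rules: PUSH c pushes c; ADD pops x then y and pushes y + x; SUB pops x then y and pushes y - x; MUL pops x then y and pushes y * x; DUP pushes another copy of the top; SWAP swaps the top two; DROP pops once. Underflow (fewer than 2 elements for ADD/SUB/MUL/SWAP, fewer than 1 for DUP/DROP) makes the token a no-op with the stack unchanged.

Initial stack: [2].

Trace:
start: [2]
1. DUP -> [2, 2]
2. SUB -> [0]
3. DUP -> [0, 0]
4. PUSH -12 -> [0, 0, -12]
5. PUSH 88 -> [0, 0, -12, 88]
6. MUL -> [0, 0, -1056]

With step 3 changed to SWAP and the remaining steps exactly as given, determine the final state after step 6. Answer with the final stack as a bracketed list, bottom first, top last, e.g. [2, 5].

(re-executing from step 3 with the substitution; state before step 3: [0])
3. SWAP -> [0]
4. PUSH -12 -> [0, -12]
5. PUSH 88 -> [0, -12, 88]
6. MUL -> [0, -1056]

[0, -1056]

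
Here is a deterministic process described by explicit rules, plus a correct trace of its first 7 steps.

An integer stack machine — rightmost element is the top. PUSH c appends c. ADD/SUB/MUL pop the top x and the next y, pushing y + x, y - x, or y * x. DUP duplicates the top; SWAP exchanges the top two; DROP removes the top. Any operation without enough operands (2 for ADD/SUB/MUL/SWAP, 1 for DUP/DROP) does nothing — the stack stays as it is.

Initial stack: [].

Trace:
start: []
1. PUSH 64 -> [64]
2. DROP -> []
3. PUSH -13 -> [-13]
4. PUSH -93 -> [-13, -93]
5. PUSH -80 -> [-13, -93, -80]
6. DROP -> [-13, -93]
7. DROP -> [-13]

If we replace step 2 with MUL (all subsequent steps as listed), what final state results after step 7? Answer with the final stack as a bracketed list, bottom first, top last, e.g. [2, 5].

(re-executing from step 2 with the substitution; state before step 2: [64])
2. MUL -> [64]
3. PUSH -13 -> [64, -13]
4. PUSH -93 -> [64, -13, -93]
5. PUSH -80 -> [64, -13, -93, -80]
6. DROP -> [64, -13, -93]
7. DROP -> [64, -13]

[64, -13]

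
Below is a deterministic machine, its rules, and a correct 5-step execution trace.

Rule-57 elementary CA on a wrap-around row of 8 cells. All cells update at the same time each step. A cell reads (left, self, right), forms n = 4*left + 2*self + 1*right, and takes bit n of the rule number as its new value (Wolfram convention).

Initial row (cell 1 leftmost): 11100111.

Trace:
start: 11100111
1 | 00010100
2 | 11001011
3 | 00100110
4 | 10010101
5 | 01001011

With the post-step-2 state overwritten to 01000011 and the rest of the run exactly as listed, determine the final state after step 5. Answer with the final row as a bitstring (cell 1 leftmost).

11010010

state after step 2 := 01000011
3 | 10111010
4 | 01100101
5 | 11010010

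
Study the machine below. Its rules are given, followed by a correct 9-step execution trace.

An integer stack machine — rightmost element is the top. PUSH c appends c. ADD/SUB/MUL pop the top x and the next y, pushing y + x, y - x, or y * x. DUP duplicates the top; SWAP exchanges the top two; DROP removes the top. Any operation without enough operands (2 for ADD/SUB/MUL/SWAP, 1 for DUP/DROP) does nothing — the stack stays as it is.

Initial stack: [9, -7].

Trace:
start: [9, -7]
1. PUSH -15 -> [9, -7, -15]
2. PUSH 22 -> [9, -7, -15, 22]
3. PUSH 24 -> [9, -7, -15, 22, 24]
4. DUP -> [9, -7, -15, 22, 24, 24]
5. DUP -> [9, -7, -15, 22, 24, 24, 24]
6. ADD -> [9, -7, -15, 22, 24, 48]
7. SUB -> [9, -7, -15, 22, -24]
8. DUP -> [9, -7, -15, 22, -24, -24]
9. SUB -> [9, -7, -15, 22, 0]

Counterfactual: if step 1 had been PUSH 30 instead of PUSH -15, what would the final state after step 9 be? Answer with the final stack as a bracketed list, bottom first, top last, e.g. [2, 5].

[9, -7, 30, 22, 0]

(re-executing from step 1 with the substitution; state before step 1: [9, -7])
1. PUSH 30 -> [9, -7, 30]
2. PUSH 22 -> [9, -7, 30, 22]
3. PUSH 24 -> [9, -7, 30, 22, 24]
4. DUP -> [9, -7, 30, 22, 24, 24]
5. DUP -> [9, -7, 30, 22, 24, 24, 24]
6. ADD -> [9, -7, 30, 22, 24, 48]
7. SUB -> [9, -7, 30, 22, -24]
8. DUP -> [9, -7, 30, 22, -24, -24]
9. SUB -> [9, -7, 30, 22, 0]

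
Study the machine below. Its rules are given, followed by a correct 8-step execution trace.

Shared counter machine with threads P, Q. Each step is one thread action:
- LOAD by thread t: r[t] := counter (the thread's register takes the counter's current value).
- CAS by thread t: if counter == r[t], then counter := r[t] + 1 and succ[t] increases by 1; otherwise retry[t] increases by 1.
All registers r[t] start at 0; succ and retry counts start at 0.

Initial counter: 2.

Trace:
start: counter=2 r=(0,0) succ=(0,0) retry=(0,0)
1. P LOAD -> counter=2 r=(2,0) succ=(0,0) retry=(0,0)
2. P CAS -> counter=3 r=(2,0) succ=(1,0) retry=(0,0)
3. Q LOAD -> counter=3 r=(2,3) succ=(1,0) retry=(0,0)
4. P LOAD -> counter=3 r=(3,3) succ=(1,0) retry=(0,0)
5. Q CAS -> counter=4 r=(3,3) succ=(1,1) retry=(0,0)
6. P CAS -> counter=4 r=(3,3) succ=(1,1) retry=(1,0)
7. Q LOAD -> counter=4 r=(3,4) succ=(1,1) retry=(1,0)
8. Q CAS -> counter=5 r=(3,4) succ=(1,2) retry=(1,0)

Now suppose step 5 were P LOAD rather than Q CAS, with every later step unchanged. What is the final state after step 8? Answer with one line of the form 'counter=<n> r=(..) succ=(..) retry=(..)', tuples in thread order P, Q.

counter=5 r=(3,4) succ=(2,1) retry=(0,0)

(re-executing from step 5 with the substitution; state before step 5: counter=3 r=(3,3) succ=(1,0) retry=(0,0))
5. P LOAD -> counter=3 r=(3,3) succ=(1,0) retry=(0,0)
6. P CAS -> counter=4 r=(3,3) succ=(2,0) retry=(0,0)
7. Q LOAD -> counter=4 r=(3,4) succ=(2,0) retry=(0,0)
8. Q CAS -> counter=5 r=(3,4) succ=(2,1) retry=(0,0)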